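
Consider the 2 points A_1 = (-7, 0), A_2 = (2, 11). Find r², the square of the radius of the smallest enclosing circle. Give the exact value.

The smallest circle enclosing two points has them as diameter endpoints.
Centre = midpoint = (-2.5, 5.5); r² = |A_1A_2|²/4 = 202/4 = 50.5.

50.5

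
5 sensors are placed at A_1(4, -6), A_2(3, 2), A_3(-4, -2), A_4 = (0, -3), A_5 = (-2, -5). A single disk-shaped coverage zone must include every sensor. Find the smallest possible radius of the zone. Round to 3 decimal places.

A smallest enclosing disk is always determined by at most three of the input points on its boundary.
The minimum enclosing circle is determined by three boundary points: A_1, A_2, A_3.
Their circumcentre is (5/6, -7/3) with r² = 845/36.
The farthest remaining point A_5 is at distance² 545/36 ≤ 845/36.
r = √(845/36) ≈ 4.845.

4.845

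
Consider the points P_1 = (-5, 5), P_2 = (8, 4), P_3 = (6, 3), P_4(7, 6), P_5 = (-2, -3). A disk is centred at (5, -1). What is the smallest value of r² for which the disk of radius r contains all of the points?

136

The required radius is the distance from (5, -1) to the farthest point.
Squared distances: 136, 34, 17, 53, 53.
Maximum is 136, attained at P_1.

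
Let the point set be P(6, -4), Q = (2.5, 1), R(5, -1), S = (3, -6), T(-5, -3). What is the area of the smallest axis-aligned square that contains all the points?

121

The bounding box has width 11 and height 7.
An axis-aligned square enclosing the set must have side ≥ max(width, height).
So the minimum side is max(11, 7) = 11.
Area = 11² = 121.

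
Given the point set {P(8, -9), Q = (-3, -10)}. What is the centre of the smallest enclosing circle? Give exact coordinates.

The smallest circle enclosing two points has them as diameter endpoints.
Centre = midpoint = (2.5, -9.5); r² = |PQ|²/4 = 122/4 = 30.5.
Centre = (2.5, -9.5).

(2.5, -9.5)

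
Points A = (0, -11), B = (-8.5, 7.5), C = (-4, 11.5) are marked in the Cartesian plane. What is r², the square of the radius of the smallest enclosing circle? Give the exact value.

130.5625

Side lengths²: AB² = 414.5, AC² = 522.25, BC² = 36.25.
Since AC² = 522.25 ≥ 414.5 + 36.25 = 450.75, the angle opposite AC is not acute, so the smallest enclosing circle has AC as diameter.
Centre = midpoint of AC = (-2, 0.25), r² = 522.25/4 = 130.5625.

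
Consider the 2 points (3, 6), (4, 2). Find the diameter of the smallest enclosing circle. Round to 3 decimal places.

4.123

The smallest circle enclosing two points has them as diameter endpoints.
Centre = midpoint = (3.5, 4); r² = |(3, 6)−(4, 2)|²/4 = 17/4 = 4.25.
Diameter = 2r = 2√(4.25) ≈ 4.123.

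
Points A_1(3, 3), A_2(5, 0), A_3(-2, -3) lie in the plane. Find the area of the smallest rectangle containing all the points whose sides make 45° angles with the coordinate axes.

In coordinates u = x + y, v = x − y the rectangle is axis-aligned; the map (x,y)→(u,v) scales areas by 2.
u-values: 6, 5, -5; range = 6 − (-5) = 11.
v-values: 0, 5, 1; range = 5 − 0 = 5.
Area = (11 × 5) / 2 = 27.5.

27.5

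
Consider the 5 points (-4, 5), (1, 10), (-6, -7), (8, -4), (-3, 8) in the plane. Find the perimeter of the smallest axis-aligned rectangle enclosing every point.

62

Width = max x − min x = 8 − (-6) = 14.
Height = max y − min y = 10 − (-7) = 17.
Perimeter = 2(14 + 17) = 62.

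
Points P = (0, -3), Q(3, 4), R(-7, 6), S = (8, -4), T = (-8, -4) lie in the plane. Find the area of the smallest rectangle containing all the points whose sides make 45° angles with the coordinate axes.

237.5

In coordinates u = x + y, v = x − y the rectangle is axis-aligned; the map (x,y)→(u,v) scales areas by 2.
u-values: -3, 7, -1, 4, -12; range = 7 − (-12) = 19.
v-values: 3, -1, -13, 12, -4; range = 12 − (-13) = 25.
Area = (19 × 25) / 2 = 237.5.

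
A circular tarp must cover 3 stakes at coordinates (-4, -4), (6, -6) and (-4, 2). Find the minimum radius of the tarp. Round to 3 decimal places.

6.403

Call the three points A, B, C in the order given.
Side lengths²: AB² = 104, AC² = 36, BC² = 164.
Since BC² = 164 ≥ 104 + 36 = 140, the angle opposite BC is not acute, so the smallest enclosing circle has BC as diameter.
Centre = midpoint of BC = (1, -2), r² = 164/4 = 41.
r = √41 ≈ 6.403.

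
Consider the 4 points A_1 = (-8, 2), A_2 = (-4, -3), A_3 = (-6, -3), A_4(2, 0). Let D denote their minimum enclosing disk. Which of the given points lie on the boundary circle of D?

A_1, A_4

A smallest enclosing disk is always determined by at most three of the input points on its boundary.
The farthest pair is A_1–A_4 with squared distance 104. The circle on this segment as diameter has centre (-3, 1) and r² = 104/4 = 26.
Check A_2: distance² to centre = 17 ≤ 26, so it lies inside.
All remaining points lie in this disk, and no smaller disk contains both endpoints, so this is the minimum enclosing circle.
The points at distance exactly r from the centre are A_1, A_4 — 2 points.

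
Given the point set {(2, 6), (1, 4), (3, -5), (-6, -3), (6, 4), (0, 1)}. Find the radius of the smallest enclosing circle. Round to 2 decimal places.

6.95

The minimum enclosing circle of a finite set is fixed by two of the points (as a diameter) or three (as a circumcircle).
The farthest pair is (-6, -3)–(6, 4) with squared distance 193. The circle on this segment as diameter has centre (0, 0.5) and r² = 193/4 = 48.25.
Check (2, 6): distance² to centre = 34.25 ≤ 48.25, so it lies inside.
All remaining points lie in this disk, and no smaller disk contains both endpoints, so this is the minimum enclosing circle.
r = √(48.25) ≈ 6.95.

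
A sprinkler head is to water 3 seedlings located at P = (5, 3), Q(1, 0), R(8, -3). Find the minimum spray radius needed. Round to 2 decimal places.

3.87

Side lengths²: PQ² = 25, PR² = 45, QR² = 58.
Since QR² = 58 < 45 + 25 = 70, the triangle is acute, so the smallest enclosing circle is the circumcircle.
Circumcentre = (105/22, -19/22), r² = 3625/242.
r = √(3625/242) ≈ 3.87.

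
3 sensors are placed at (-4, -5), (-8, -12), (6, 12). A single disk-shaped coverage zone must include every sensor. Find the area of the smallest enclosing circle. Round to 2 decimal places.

606.33

Call the three points A, B, C in the order given.
Side lengths²: AB² = 65, AC² = 389, BC² = 772.
Since BC² = 772 ≥ 389 + 65 = 454, the angle opposite BC is not acute, so the smallest enclosing circle has BC as diameter.
Centre = midpoint of BC = (-1, 0), r² = 772/4 = 193.
Area = π·r² = π·193 ≈ 606.33.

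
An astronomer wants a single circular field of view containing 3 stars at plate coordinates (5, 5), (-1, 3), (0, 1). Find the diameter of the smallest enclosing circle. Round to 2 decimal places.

Call the three points A, B, C in the order given.
Side lengths²: AB² = 40, AC² = 41, BC² = 5.
Since AC² = 41 < 40 + 5 = 45, the triangle is acute, so the smallest enclosing circle is the circumcircle.
Circumcentre = (31/14, 47/14), r² = 1025/98.
Diameter = 2r = 2√(1025/98) ≈ 6.47.

6.47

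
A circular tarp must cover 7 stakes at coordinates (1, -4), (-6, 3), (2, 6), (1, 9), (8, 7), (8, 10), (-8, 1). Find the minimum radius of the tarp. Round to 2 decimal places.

The minimum enclosing circle is determined by three boundary points: (1, -4), (8, 10), (-8, 1).
Their circumcentre is (9/46, 237/46) with r² = 89305/1058.
The farthest remaining point (8, 7) is at distance² 68053/1058 ≤ 89305/1058.
r = √(89305/1058) ≈ 9.19.

9.19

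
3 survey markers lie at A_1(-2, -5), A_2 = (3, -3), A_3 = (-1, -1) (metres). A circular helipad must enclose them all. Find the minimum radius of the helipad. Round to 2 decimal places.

Side lengths²: A_1A_2² = 29, A_1A_3² = 17, A_2A_3² = 20.
Since A_1A_2² = 29 < 20 + 17 = 37, the triangle is acute, so the smallest enclosing circle is the circumcircle.
Circumcentre = (5/18, -31/9), r² = 2465/324.
r = √(2465/324) ≈ 2.76.

2.76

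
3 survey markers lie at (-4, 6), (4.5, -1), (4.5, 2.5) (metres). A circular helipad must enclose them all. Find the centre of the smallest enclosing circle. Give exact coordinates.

(0.25, 2.5)

Call the three points A, B, C in the order given.
Side lengths²: AB² = 121.25, AC² = 84.5, BC² = 12.25.
Since AB² = 121.25 ≥ 84.5 + 12.25 = 96.75, the angle opposite AB is not acute, so the smallest enclosing circle has AB as diameter.
Centre = midpoint of AB = (0.25, 2.5), r² = 121.25/4 = 30.3125.
Centre = (0.25, 2.5).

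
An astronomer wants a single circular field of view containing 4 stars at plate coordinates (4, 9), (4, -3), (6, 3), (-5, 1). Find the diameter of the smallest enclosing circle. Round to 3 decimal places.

By Welzl's lemma the MEC is supported by two points (diametrically opposite) or three points (on a circumcircle).
The minimum enclosing circle is determined by three boundary points: (4, 9), (4, -3), (-5, 1).
Their circumcentre is (23/18, 3) with r² = 14065/324.
The farthest remaining point (6, 3) is at distance² 7225/324 ≤ 14065/324.
Diameter = 2r = 2√(14065/324) ≈ 13.177.

13.177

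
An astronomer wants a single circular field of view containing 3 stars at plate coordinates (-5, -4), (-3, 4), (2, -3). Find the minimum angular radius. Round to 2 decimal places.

4.64

Call the three points A, B, C in the order given.
Side lengths²: AB² = 68, AC² = 50, BC² = 74.
Since BC² = 74 < 68 + 50 = 118, the triangle is acute, so the smallest enclosing circle is the circumcircle.
Circumcentre = (-52/27, -14/27), r² = 15725/729.
r = √(15725/729) ≈ 4.64.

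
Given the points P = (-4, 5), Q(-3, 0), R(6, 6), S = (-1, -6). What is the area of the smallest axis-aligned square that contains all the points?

The bounding box has width 10 and height 12.
An axis-aligned square enclosing the set must have side ≥ max(width, height).
So the minimum side is max(10, 12) = 12.
Area = 12² = 144.

144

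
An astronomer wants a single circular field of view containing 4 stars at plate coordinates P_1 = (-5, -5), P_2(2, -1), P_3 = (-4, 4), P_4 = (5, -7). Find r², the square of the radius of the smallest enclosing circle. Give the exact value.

50.5

A smallest enclosing disk is always determined by at most three of the input points on its boundary.
The farthest pair is P_3–P_4 with squared distance 202. The circle on this segment as diameter has centre (0.5, -1.5) and r² = 202/4 = 50.5.
Check P_1: distance² to centre = 42.5 ≤ 50.5, so it lies inside.
All remaining points lie in this disk, and no smaller disk contains both endpoints, so this is the minimum enclosing circle.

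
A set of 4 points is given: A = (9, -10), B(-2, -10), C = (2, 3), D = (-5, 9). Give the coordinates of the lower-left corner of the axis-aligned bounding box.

(-5, -10)

x-range [-5, 9], y-range [-10, 9].
The lower-left corner is (-5, -10).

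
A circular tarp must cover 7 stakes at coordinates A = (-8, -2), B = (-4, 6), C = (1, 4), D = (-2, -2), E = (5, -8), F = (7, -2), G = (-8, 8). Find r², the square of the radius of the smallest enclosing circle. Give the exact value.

The farthest pair is E–G with squared distance 425. The circle on this segment as diameter has centre (-1.5, 0) and r² = 425/4 = 106.25.
Check A: distance² to centre = 46.25 ≤ 106.25, so it lies inside.
All remaining points lie in this disk, and no smaller disk contains both endpoints, so this is the minimum enclosing circle.

106.25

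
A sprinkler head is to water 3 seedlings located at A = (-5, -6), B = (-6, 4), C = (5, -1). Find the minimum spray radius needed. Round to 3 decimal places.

6.465

Side lengths²: AB² = 101, AC² = 125, BC² = 146.
Since BC² = 146 < 125 + 101 = 226, the triangle is acute, so the smallest enclosing circle is the circumcircle.
Circumcentre = (-61/42, -25/42), r² = 36865/882.
r = √(36865/882) ≈ 6.465.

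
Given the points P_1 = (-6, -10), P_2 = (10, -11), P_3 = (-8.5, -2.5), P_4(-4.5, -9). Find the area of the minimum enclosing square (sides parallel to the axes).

342.25

The bounding box has width 18.5 and height 8.5.
An axis-aligned square enclosing the set must have side ≥ max(width, height).
So the minimum side is max(18.5, 8.5) = 18.5.
Area = 18.5² = 342.25.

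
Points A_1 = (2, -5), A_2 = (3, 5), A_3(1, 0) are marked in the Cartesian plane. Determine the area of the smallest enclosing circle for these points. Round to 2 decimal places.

Side lengths²: A_1A_2² = 101, A_1A_3² = 26, A_2A_3² = 29.
Since A_1A_2² = 101 ≥ 29 + 26 = 55, the angle opposite A_1A_2 is not acute, so the smallest enclosing circle has A_1A_2 as diameter.
Centre = midpoint of A_1A_2 = (2.5, 0), r² = 101/4 = 25.25.
Area = π·r² = π·25.25 ≈ 79.33.

79.33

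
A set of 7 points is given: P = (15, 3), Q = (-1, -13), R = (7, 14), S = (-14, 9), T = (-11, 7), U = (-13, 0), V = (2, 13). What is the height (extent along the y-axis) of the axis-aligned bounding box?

27

max y = 14, min y = -13, so height = 27.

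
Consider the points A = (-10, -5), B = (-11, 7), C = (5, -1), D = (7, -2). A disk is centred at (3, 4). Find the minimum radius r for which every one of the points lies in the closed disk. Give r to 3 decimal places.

The required radius is the distance from (3, 4) to the farthest point.
Squared distances: 250, 205, 29, 52.
Maximum is 250, attained at A.
r = √250 ≈ 15.811.

15.811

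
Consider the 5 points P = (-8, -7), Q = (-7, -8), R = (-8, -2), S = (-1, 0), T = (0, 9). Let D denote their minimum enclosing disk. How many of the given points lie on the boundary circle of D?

A smallest enclosing disk is always determined by at most three of the input points on its boundary.
The farthest pair is Q–T with squared distance 338. The circle on this segment as diameter has centre (-3.5, 0.5) and r² = 338/4 = 84.5.
Check P: distance² to centre = 76.5 ≤ 84.5, so it lies inside.
All remaining points lie in this disk, and no smaller disk contains both endpoints, so this is the minimum enclosing circle.
The points at distance exactly r from the centre are Q, T — 2 points.

2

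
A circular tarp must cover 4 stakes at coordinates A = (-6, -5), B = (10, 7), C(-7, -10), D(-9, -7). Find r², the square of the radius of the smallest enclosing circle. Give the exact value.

144.5

The farthest pair is B–C with squared distance 578. The circle on this segment as diameter has centre (1.5, -1.5) and r² = 578/4 = 144.5.
Check A: distance² to centre = 68.5 ≤ 144.5, so it lies inside.
All remaining points lie in this disk, and no smaller disk contains both endpoints, so this is the minimum enclosing circle.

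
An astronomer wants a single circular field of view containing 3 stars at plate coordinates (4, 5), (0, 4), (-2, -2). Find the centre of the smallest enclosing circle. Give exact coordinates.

(1, 1.5)

Call the three points A, B, C in the order given.
Side lengths²: AB² = 17, AC² = 85, BC² = 40.
Since AC² = 85 ≥ 40 + 17 = 57, the angle opposite AC is not acute, so the smallest enclosing circle has AC as diameter.
Centre = midpoint of AC = (1, 1.5), r² = 85/4 = 21.25.
Centre = (1, 1.5).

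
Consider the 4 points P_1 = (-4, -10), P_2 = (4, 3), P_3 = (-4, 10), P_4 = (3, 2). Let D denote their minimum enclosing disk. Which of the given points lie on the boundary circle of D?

The farthest pair is P_1–P_3 with squared distance 400. The circle on this segment as diameter has centre (-4, 0) and r² = 400/4 = 100.
Check P_2: distance² to centre = 73 ≤ 100, so it lies inside.
All remaining points lie in this disk, and no smaller disk contains both endpoints, so this is the minimum enclosing circle.
The points at distance exactly r from the centre are P_1, P_3 — 2 points.

P_1, P_3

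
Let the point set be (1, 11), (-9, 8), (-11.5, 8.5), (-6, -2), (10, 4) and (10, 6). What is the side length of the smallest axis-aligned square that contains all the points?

21.5

The bounding box has width 21.5 and height 13.
An axis-aligned square enclosing the set must have side ≥ max(width, height).
So the minimum side is max(21.5, 13) = 21.5.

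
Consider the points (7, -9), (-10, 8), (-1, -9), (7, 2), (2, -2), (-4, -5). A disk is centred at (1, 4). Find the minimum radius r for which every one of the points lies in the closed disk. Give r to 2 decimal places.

14.32

The required radius is the distance from (1, 4) to the farthest point.
Squared distances: 205, 137, 173, 40, 37, 106.
Maximum is 205, attained at (7, -9).
r = √205 ≈ 14.32.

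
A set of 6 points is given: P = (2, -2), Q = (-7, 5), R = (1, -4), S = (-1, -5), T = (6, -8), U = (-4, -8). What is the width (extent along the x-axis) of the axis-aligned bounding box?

max x = 6, min x = -7, so width = 13.

13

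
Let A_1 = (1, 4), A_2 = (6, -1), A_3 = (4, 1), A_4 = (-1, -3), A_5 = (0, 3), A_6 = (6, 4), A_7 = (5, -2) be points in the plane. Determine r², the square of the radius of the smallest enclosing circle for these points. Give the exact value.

A smallest enclosing disk is always determined by at most three of the input points on its boundary.
The farthest pair is A_4–A_6 with squared distance 98. The circle on this segment as diameter has centre (2.5, 0.5) and r² = 98/4 = 24.5.
Check A_1: distance² to centre = 14.5 ≤ 24.5, so it lies inside.
All remaining points lie in this disk, and no smaller disk contains both endpoints, so this is the minimum enclosing circle.

24.5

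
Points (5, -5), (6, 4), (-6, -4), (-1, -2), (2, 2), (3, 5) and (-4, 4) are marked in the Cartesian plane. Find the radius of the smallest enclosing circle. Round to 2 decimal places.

The minimum enclosing circle of a finite set is fixed by two of the points (as a diameter) or three (as a circumcircle).
The farthest pair is (6, 4)–(-6, -4) with squared distance 208. The circle on this segment as diameter has centre (0, 0) and r² = 208/4 = 52.
Check (5, -5): distance² to centre = 50 ≤ 52, so it lies inside.
All remaining points lie in this disk, and no smaller disk contains both endpoints, so this is the minimum enclosing circle.
r = √52 ≈ 7.21.

7.21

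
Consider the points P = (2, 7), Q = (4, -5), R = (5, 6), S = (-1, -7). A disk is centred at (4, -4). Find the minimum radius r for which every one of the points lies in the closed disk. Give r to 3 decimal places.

The required radius is the distance from (4, -4) to the farthest point.
Squared distances: 125, 1, 101, 34.
Maximum is 125, attained at P.
r = √125 ≈ 11.180.

11.180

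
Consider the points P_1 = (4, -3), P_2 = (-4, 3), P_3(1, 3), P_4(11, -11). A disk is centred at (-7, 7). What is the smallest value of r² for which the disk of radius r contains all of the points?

The required radius is the distance from (-7, 7) to the farthest point.
Squared distances: 221, 25, 80, 648.
Maximum is 648, attained at P_4.

648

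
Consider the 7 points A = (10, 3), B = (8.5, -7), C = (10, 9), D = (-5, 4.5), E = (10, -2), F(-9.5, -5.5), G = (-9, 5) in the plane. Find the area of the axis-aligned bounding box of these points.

x ranges over [-9.5, 10], width 19.5.
y ranges over [-7, 9], height 16.
Area = 19.5 × 16 = 312.

312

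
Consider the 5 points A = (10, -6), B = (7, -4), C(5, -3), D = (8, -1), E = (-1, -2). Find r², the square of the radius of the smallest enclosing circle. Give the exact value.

34.25

The farthest pair is A–E with squared distance 137. The circle on this segment as diameter has centre (4.5, -4) and r² = 137/4 = 34.25.
Check B: distance² to centre = 6.25 ≤ 34.25, so it lies inside.
All remaining points lie in this disk, and no smaller disk contains both endpoints, so this is the minimum enclosing circle.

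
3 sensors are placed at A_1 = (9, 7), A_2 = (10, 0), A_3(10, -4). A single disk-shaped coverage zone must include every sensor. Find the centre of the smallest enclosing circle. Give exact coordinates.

Side lengths²: A_1A_2² = 50, A_1A_3² = 122, A_2A_3² = 16.
Since A_1A_3² = 122 ≥ 50 + 16 = 66, the angle opposite A_1A_3 is not acute, so the smallest enclosing circle has A_1A_3 as diameter.
Centre = midpoint of A_1A_3 = (9.5, 1.5), r² = 122/4 = 30.5.
Centre = (9.5, 1.5).

(9.5, 1.5)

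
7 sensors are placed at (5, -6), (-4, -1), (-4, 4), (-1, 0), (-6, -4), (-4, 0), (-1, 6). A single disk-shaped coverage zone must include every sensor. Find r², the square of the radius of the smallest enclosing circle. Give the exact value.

By Welzl's lemma the MEC is supported by two points (diametrically opposite) or three points (on a circumcircle).
The minimum enclosing circle is determined by three boundary points: (5, -6), (-6, -4), (-1, 6).
Their circumcentre is (0.25, -0.875) with r² = 48.828125.
The farthest remaining point (-4, 4) is at distance² 41.828125 ≤ 48.828125.

48.828125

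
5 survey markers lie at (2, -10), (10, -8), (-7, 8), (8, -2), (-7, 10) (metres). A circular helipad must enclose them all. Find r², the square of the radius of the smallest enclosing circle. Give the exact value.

The farthest pair is (10, -8)–(-7, 10) with squared distance 613. The circle on this segment as diameter has centre (1.5, 1) and r² = 613/4 = 153.25.
Check (2, -10): distance² to centre = 121.25 ≤ 153.25, so it lies inside.
All remaining points lie in this disk, and no smaller disk contains both endpoints, so this is the minimum enclosing circle.

153.25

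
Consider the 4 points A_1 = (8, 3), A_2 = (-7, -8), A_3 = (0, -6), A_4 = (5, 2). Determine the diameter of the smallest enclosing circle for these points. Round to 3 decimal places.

18.601

The farthest pair is A_1–A_2 with squared distance 346. The circle on this segment as diameter has centre (0.5, -2.5) and r² = 346/4 = 86.5.
Check A_3: distance² to centre = 12.5 ≤ 86.5, so it lies inside.
All remaining points lie in this disk, and no smaller disk contains both endpoints, so this is the minimum enclosing circle.
Diameter = 2r = 2√(86.5) ≈ 18.601.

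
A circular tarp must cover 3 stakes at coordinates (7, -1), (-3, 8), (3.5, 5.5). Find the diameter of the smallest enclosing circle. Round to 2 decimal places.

Call the three points A, B, C in the order given.
Side lengths²: AB² = 181, AC² = 54.5, BC² = 48.5.
Since AB² = 181 ≥ 54.5 + 48.5 = 103, the angle opposite AB is not acute, so the smallest enclosing circle has AB as diameter.
Centre = midpoint of AB = (2, 3.5), r² = 181/4 = 45.25.
Diameter = 2r = 2√(45.25) ≈ 13.45.

13.45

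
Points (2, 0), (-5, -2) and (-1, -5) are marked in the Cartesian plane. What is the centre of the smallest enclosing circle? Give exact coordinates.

(-81/58, -79/58)

Call the three points A, B, C in the order given.
Side lengths²: AB² = 53, AC² = 34, BC² = 25.
Since AB² = 53 < 34 + 25 = 59, the triangle is acute, so the smallest enclosing circle is the circumcircle.
Circumcentre = (-81/58, -79/58), r² = 22525/1682.
Centre = (-81/58, -79/58).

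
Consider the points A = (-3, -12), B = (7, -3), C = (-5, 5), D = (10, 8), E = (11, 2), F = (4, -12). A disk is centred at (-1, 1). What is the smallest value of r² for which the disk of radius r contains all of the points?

194

The required radius is the distance from (-1, 1) to the farthest point.
Squared distances: 173, 80, 32, 170, 145, 194.
Maximum is 194, attained at F.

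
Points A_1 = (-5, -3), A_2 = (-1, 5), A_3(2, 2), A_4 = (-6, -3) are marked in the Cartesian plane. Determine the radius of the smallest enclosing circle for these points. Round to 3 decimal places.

4.841

The minimum enclosing circle of a finite set is fixed by two of the points (as a diameter) or three (as a circumcircle).
The minimum enclosing circle is determined by three boundary points: A_2, A_3, A_4.
Their circumcentre is (-67/26, 11/26) with r² = 7921/338.
The farthest remaining point A_1 is at distance² 5945/338 ≤ 7921/338.
r = √(7921/338) ≈ 4.841.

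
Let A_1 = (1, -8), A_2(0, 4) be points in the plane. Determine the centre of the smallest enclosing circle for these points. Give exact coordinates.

The smallest circle enclosing two points has them as diameter endpoints.
Centre = midpoint = (0.5, -2); r² = |A_1A_2|²/4 = 145/4 = 36.25.
Centre = (0.5, -2).

(0.5, -2)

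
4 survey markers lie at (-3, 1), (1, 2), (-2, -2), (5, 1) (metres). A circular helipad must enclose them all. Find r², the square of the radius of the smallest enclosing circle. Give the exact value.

145/9

The minimum enclosing circle is determined by three boundary points: (-3, 1), (-2, -2), (5, 1).
Their circumcentre is (1, 2/3) with r² = 145/9.
The farthest remaining point (1, 2) is at distance² 16/9 ≤ 145/9.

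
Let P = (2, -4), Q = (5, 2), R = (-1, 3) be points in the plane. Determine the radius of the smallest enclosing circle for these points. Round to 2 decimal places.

3.98

Side lengths²: PQ² = 45, PR² = 58, QR² = 37.
Since PR² = 58 < 45 + 37 = 82, the triangle is acute, so the smallest enclosing circle is the circumcircle.
Circumcentre = (41/26, -1/26), r² = 5365/338.
r = √(5365/338) ≈ 3.98.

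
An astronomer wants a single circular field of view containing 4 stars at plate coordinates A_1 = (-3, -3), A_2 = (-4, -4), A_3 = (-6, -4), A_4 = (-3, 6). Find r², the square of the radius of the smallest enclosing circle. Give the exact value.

The farthest pair is A_3–A_4 with squared distance 109. The circle on this segment as diameter has centre (-4.5, 1) and r² = 109/4 = 27.25.
Check A_1: distance² to centre = 18.25 ≤ 27.25, so it lies inside.
All remaining points lie in this disk, and no smaller disk contains both endpoints, so this is the minimum enclosing circle.

27.25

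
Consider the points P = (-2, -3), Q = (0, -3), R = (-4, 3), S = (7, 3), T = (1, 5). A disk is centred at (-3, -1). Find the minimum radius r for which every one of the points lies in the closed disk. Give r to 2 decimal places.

The required radius is the distance from (-3, -1) to the farthest point.
Squared distances: 5, 13, 17, 116, 52.
Maximum is 116, attained at S.
r = √116 ≈ 10.77.

10.77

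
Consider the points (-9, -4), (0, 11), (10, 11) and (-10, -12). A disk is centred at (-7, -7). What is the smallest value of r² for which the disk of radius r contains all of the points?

613

The required radius is the distance from (-7, -7) to the farthest point.
Squared distances: 13, 373, 613, 34.
Maximum is 613, attained at (10, 11).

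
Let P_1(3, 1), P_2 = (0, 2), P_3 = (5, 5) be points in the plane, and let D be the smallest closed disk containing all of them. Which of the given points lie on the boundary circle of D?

Side lengths²: P_1P_2² = 10, P_1P_3² = 20, P_2P_3² = 34.
Since P_2P_3² = 34 ≥ 20 + 10 = 30, the angle opposite P_2P_3 is not acute, so the smallest enclosing circle has P_2P_3 as diameter.
Centre = midpoint of P_2P_3 = (2.5, 3.5), r² = 34/4 = 8.5.
The points at distance exactly r from the centre are P_2, P_3 — 2 points.

P_2, P_3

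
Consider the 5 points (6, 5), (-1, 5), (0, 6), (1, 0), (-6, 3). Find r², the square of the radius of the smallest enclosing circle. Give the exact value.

A smallest enclosing disk is always determined by at most three of the input points on its boundary.
The farthest pair is (6, 5)–(-6, 3) with squared distance 148. The circle on this segment as diameter has centre (0, 4) and r² = 148/4 = 37.
Check (-1, 5): distance² to centre = 2 ≤ 37, so it lies inside.
All remaining points lie in this disk, and no smaller disk contains both endpoints, so this is the minimum enclosing circle.

37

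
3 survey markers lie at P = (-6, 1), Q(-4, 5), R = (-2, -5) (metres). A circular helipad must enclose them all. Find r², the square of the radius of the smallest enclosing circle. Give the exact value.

Side lengths²: PQ² = 20, PR² = 52, QR² = 104.
Since QR² = 104 ≥ 52 + 20 = 72, the angle opposite QR is not acute, so the smallest enclosing circle has QR as diameter.
Centre = midpoint of QR = (-3, 0), r² = 104/4 = 26.

26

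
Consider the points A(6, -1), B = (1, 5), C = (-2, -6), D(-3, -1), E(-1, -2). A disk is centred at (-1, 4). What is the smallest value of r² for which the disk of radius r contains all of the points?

The required radius is the distance from (-1, 4) to the farthest point.
Squared distances: 74, 5, 101, 29, 36.
Maximum is 101, attained at C.

101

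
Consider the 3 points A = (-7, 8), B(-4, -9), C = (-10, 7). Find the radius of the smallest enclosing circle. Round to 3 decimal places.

8.637

Side lengths²: AB² = 298, AC² = 10, BC² = 292.
Since AB² = 298 < 292 + 10 = 302, the triangle is acute, so the smallest enclosing circle is the circumcircle.
Circumcentre = (-157/27, -5/9), r² = 54385/729.
r = √(54385/729) ≈ 8.637.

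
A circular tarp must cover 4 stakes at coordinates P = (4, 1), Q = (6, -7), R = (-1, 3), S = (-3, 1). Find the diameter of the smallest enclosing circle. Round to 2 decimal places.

A smallest enclosing disk is always determined by at most three of the input points on its boundary.
The minimum enclosing circle is determined by three boundary points: Q, R, S.
Their circumcentre is (75/34, -75/34) with r² = 21605/578.
The farthest remaining point P is at distance² 7801/578 ≤ 21605/578.
Diameter = 2r = 2√(21605/578) ≈ 12.23.

12.23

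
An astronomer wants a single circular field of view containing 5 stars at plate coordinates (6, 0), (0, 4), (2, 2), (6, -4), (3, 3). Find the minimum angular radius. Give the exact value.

The minimum enclosing circle of a finite set is fixed by two of the points (as a diameter) or three (as a circumcircle).
The farthest pair is (0, 4)–(6, -4) with squared distance 100. The circle on this segment as diameter has centre (3, 0) and r² = 100/4 = 25.
Check (6, 0): distance² to centre = 9 ≤ 25, so it lies inside.
All remaining points lie in this disk, and no smaller disk contains both endpoints, so this is the minimum enclosing circle.
r = √25 = 5.

5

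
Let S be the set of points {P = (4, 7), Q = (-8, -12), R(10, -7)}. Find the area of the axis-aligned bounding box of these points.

x ranges over [-8, 10], width 18.
y ranges over [-12, 7], height 19.
Area = 18 × 19 = 342.

342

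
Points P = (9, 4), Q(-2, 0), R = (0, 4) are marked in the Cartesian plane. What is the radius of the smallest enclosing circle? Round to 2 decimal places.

5.85

Side lengths²: PQ² = 137, PR² = 81, QR² = 20.
Since PQ² = 137 ≥ 81 + 20 = 101, the angle opposite PQ is not acute, so the smallest enclosing circle has PQ as diameter.
Centre = midpoint of PQ = (3.5, 2), r² = 137/4 = 34.25.
r = √(34.25) ≈ 5.85.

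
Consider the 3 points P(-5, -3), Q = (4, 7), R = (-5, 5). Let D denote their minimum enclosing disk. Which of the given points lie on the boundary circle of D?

Side lengths²: PQ² = 181, PR² = 64, QR² = 85.
Since PQ² = 181 ≥ 85 + 64 = 149, the angle opposite PQ is not acute, so the smallest enclosing circle has PQ as diameter.
Centre = midpoint of PQ = (-0.5, 2), r² = 181/4 = 45.25.
The points at distance exactly r from the centre are P, Q — 2 points.

P, Q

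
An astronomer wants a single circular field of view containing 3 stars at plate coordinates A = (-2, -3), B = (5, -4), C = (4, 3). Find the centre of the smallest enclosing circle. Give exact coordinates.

Side lengths²: AB² = 50, AC² = 72, BC² = 50.
Since AC² = 72 < 50 + 50 = 100, the triangle is acute, so the smallest enclosing circle is the circumcircle.
Circumcentre = (1.875, -0.875), r² = 19.53125.
Centre = (1.875, -0.875).

(1.875, -0.875)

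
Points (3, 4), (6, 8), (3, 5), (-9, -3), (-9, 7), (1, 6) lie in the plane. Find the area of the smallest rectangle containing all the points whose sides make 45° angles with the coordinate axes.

In coordinates u = x + y, v = x − y the rectangle is axis-aligned; the map (x,y)→(u,v) scales areas by 2.
u-values: 7, 14, 8, -12, -2, 7; range = 14 − (-12) = 26.
v-values: -1, -2, -2, -6, -16, -5; range = -1 − (-16) = 15.
Area = (26 × 15) / 2 = 195.

195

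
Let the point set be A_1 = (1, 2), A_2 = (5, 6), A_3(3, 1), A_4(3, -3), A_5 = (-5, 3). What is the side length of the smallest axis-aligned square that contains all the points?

10

The bounding box has width 10 and height 9.
An axis-aligned square enclosing the set must have side ≥ max(width, height).
So the minimum side is max(10, 9) = 10.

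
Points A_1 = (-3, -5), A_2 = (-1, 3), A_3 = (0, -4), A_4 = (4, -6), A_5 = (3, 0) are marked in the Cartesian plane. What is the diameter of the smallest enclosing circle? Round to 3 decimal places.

By Welzl's lemma the MEC is supported by two points (diametrically opposite) or three points (on a circumcircle).
The minimum enclosing circle is determined by three boundary points: A_1, A_2, A_4.
Their circumcentre is (30/29, -51/29) with r² = 22525/841.
The farthest remaining point A_5 is at distance² 5850/841 ≤ 22525/841.
Diameter = 2r = 2√(22525/841) ≈ 10.351.

10.351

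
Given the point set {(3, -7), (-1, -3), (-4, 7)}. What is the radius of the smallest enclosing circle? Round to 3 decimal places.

Call the three points A, B, C in the order given.
Side lengths²: AB² = 32, AC² = 245, BC² = 109.
Since AC² = 245 ≥ 109 + 32 = 141, the angle opposite AC is not acute, so the smallest enclosing circle has AC as diameter.
Centre = midpoint of AC = (-0.5, 0), r² = 245/4 = 61.25.
r = √(61.25) ≈ 7.826.

7.826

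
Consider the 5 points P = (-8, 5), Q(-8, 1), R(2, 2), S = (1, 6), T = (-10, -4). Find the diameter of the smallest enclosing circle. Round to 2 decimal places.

14.87

The minimum enclosing circle of a finite set is fixed by two of the points (as a diameter) or three (as a circumcircle).
The farthest pair is S–T with squared distance 221. The circle on this segment as diameter has centre (-4.5, 1) and r² = 221/4 = 55.25.
Check P: distance² to centre = 28.25 ≤ 55.25, so it lies inside.
All remaining points lie in this disk, and no smaller disk contains both endpoints, so this is the minimum enclosing circle.
Diameter = 2r = 2√(55.25) ≈ 14.87.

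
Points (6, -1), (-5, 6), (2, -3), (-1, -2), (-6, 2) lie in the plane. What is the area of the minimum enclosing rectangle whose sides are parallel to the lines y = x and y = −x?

81

In coordinates u = x + y, v = x − y the rectangle is axis-aligned; the map (x,y)→(u,v) scales areas by 2.
u-values: 5, 1, -1, -3, -4; range = 5 − (-4) = 9.
v-values: 7, -11, 5, 1, -8; range = 7 − (-11) = 18.
Area = (9 × 18) / 2 = 81.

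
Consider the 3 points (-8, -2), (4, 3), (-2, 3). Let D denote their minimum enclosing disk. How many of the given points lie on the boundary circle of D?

Call the three points A, B, C in the order given.
Side lengths²: AB² = 169, AC² = 61, BC² = 36.
Since AB² = 169 ≥ 61 + 36 = 97, the angle opposite AB is not acute, so the smallest enclosing circle has AB as diameter.
Centre = midpoint of AB = (-2, 0.5), r² = 169/4 = 42.25.
The points at distance exactly r from the centre are (-8, -2), (4, 3) — 2 points.

2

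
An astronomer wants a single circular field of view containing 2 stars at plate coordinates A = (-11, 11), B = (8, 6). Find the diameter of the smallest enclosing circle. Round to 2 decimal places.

19.65

The smallest circle enclosing two points has them as diameter endpoints.
Centre = midpoint = (-1.5, 8.5); r² = |AB|²/4 = 386/4 = 96.5.
Diameter = 2r = 2√(96.5) ≈ 19.65.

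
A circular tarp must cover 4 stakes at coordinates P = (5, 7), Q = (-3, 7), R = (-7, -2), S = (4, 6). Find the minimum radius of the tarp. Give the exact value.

The minimum enclosing circle of a finite set is fixed by two of the points (as a diameter) or three (as a circumcircle).
The farthest pair is P–R with squared distance 225. The circle on this segment as diameter has centre (-1, 2.5) and r² = 225/4 = 56.25.
Check Q: distance² to centre = 24.25 ≤ 56.25, so it lies inside.
All remaining points lie in this disk, and no smaller disk contains both endpoints, so this is the minimum enclosing circle.
r = √(56.25) = 7.5.

7.5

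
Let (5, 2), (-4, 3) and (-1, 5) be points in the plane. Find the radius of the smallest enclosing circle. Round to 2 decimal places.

4.53

Call the three points A, B, C in the order given.
Side lengths²: AB² = 82, AC² = 45, BC² = 13.
Since AB² = 82 ≥ 45 + 13 = 58, the angle opposite AB is not acute, so the smallest enclosing circle has AB as diameter.
Centre = midpoint of AB = (0.5, 2.5), r² = 82/4 = 20.5.
r = √(20.5) ≈ 4.53.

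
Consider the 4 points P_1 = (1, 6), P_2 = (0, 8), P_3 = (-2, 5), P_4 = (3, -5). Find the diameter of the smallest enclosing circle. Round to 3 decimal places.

The farthest pair is P_2–P_4 with squared distance 178. The circle on this segment as diameter has centre (1.5, 1.5) and r² = 178/4 = 44.5.
Check P_1: distance² to centre = 20.5 ≤ 44.5, so it lies inside.
All remaining points lie in this disk, and no smaller disk contains both endpoints, so this is the minimum enclosing circle.
Diameter = 2r = 2√(44.5) ≈ 13.342.

13.342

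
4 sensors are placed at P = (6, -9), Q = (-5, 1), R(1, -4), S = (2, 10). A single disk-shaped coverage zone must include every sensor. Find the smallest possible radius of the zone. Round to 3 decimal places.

By Welzl's lemma the MEC is supported by two points (diametrically opposite) or three points (on a circumcircle).
The farthest pair is P–S with squared distance 377. The circle on this segment as diameter has centre (4, 0.5) and r² = 377/4 = 94.25.
Check Q: distance² to centre = 81.25 ≤ 94.25, so it lies inside.
All remaining points lie in this disk, and no smaller disk contains both endpoints, so this is the minimum enclosing circle.
r = √(94.25) ≈ 9.708.

9.708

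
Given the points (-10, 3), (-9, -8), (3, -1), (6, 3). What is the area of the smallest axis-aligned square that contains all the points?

The bounding box has width 16 and height 11.
An axis-aligned square enclosing the set must have side ≥ max(width, height).
So the minimum side is max(16, 11) = 16.
Area = 16² = 256.

256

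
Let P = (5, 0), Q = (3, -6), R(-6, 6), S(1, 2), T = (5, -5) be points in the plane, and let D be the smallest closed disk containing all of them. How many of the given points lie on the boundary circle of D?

2

The farthest pair is R–T with squared distance 242. The circle on this segment as diameter has centre (-0.5, 0.5) and r² = 242/4 = 60.5.
Check P: distance² to centre = 30.5 ≤ 60.5, so it lies inside.
All remaining points lie in this disk, and no smaller disk contains both endpoints, so this is the minimum enclosing circle.
The points at distance exactly r from the centre are R, T — 2 points.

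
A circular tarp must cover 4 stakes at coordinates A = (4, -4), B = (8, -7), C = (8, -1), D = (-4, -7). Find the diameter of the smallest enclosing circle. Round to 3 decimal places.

13.416

By Welzl's lemma the MEC is supported by two points (diametrically opposite) or three points (on a circumcircle).
The farthest pair is C–D with squared distance 180. The circle on this segment as diameter has centre (2, -4) and r² = 180/4 = 45.
Check A: distance² to centre = 4 ≤ 45, so it lies inside.
All remaining points lie in this disk, and no smaller disk contains both endpoints, so this is the minimum enclosing circle.
Diameter = 2r = 2√45 ≈ 13.416.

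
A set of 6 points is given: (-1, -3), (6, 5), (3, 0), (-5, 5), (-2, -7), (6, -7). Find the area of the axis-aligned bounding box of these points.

132

x ranges over [-5, 6], width 11.
y ranges over [-7, 5], height 12.
Area = 11 × 12 = 132.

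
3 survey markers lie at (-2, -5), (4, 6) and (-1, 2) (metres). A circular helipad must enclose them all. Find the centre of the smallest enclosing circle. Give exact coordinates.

Call the three points A, B, C in the order given.
Side lengths²: AB² = 157, AC² = 50, BC² = 41.
Since AB² = 157 ≥ 50 + 41 = 91, the angle opposite AB is not acute, so the smallest enclosing circle has AB as diameter.
Centre = midpoint of AB = (1, 0.5), r² = 157/4 = 39.25.
Centre = (1, 0.5).

(1, 0.5)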